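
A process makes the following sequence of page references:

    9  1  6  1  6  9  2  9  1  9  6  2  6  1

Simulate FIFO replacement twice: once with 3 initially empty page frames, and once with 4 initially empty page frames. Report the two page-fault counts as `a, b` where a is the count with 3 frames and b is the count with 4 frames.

8, 4

3 frames: F F F . . . F F F . F F . . → 8 faults.
4 frames: F F F . . . F . . . . . . . → 4 faults.
4 < 8: adding a frame reduced faults, as is typical.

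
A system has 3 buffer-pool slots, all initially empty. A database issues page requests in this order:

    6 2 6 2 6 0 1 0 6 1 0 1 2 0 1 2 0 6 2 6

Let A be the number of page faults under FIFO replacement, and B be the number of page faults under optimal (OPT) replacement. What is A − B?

4

Under FIFO: F F . . . F F . F . . . F F F . . F F . → 10 faults.
Under OPT: F F . . . F F . . . . . F . . . . F . . → 6 faults.
A − B = 10 − 6 = 4.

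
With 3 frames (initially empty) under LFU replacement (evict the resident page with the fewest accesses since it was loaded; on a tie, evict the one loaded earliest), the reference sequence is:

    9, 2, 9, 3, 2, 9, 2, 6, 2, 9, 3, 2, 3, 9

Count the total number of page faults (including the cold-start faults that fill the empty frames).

5

9 → miss, frames [9]
2 → miss, frames [9, 2]
9 → hit
3 → miss, frames [9, 2, 3]
2 → hit
9 → hit
2 → hit
6 → miss, evict 3, frames [9, 2, 6]
2 → hit
9 → hit
3 → miss, evict 6, frames [9, 2, 3]
2 → hit
3 → hit
9 → hit
Page faults: 5.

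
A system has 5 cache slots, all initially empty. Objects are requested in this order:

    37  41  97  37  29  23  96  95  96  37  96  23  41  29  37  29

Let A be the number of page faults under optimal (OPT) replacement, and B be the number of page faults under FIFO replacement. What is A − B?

-2

Under OPT: F F F . F F F F . . . . . F . . → 8 faults.
Under FIFO: F F F . F F F F . F . . F F . . → 10 faults.
A − B = 8 − 10 = -2.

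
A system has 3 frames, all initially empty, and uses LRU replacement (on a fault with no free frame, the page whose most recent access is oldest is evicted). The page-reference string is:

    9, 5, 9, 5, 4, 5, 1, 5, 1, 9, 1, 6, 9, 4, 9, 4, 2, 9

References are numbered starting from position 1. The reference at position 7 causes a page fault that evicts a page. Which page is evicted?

9

pos 1: 9 -> fault, frames {9}
pos 2: 5 -> fault, frames {9,5}
pos 3: 9 -> hit
pos 4: 5 -> hit
pos 5: 4 -> fault, frames {9,5,4}
pos 6: 5 -> hit
pos 7: 1 -> fault, evict 9, frames {4,5,1}
At position 7, page 9 is evicted.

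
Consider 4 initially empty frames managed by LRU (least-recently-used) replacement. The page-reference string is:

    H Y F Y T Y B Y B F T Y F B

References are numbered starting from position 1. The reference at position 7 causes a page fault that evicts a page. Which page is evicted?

H

pos 1: H: miss, frames [H]
pos 2: Y: miss, frames [H, Y]
pos 3: F: miss, frames [H, Y, F]
pos 4: Y: hit
pos 5: T: miss, frames [H, F, Y, T]
pos 6: Y: hit
pos 7: B: miss, evict H, frames [F, T, Y, B]
At position 7, page H is evicted.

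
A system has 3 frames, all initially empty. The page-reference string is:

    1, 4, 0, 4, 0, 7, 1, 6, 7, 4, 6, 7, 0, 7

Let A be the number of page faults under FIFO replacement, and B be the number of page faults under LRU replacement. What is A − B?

Under FIFO: F F F . . F F F . F . F F . → 9 faults.
Under LRU: F F F . . F F F . F . . F . → 8 faults.
A − B = 9 − 8 = 1.

1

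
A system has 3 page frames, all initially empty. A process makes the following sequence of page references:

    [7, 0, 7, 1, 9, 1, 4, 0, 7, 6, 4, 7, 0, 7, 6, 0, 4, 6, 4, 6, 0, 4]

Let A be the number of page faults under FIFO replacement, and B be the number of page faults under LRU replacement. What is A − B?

Under FIFO: F F . F F . F F F F F . F F F . F . . . F . → 14 faults.
Under LRU: F F . F F . F F F F F . F . F . F . . . . . → 12 faults.
A − B = 14 − 12 = 2.

2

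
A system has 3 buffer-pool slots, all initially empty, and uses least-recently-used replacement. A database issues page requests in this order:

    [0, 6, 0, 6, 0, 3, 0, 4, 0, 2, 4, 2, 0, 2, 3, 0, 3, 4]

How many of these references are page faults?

7

0: miss, frames {0}
6: miss, frames {0,6}
0: hit
6: hit
0: hit
3: miss, frames {6,0,3}
0: hit
4: miss, evict 6, frames {3,0,4}
0: hit
2: miss, evict 3, frames {4,0,2}
4: hit
2: hit
0: hit
2: hit
3: miss, evict 4, frames {0,2,3}
0: hit
3: hit
4: miss, evict 2, frames {0,3,4}
Page faults: 7.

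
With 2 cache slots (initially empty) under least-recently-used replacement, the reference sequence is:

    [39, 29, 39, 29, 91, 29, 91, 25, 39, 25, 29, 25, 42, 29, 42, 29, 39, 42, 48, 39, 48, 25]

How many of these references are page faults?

39 -> fault, frames [39]
29 -> fault, frames [39, 29]
39 -> hit
29 -> hit
91 -> fault, evict 39, frames [29, 91]
29 -> hit
91 -> hit
25 -> fault, evict 29, frames [91, 25]
39 -> fault, evict 91, frames [25, 39]
25 -> hit
29 -> fault, evict 39, frames [25, 29]
25 -> hit
42 -> fault, evict 29, frames [25, 42]
29 -> fault, evict 25, frames [42, 29]
42 -> hit
29 -> hit
39 -> fault, evict 42, frames [29, 39]
42 -> fault, evict 29, frames [39, 42]
48 -> fault, evict 39, frames [42, 48]
39 -> fault, evict 42, frames [48, 39]
48 -> hit
25 -> fault, evict 39, frames [48, 25]
Page faults: 13.

13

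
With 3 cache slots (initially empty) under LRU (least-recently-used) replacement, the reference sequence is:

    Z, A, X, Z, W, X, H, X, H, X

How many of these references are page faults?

Z -> fault, frames (Z)
A -> fault, frames (Z A)
X -> fault, frames (Z A X)
Z -> hit
W -> fault, evict A, frames (X Z W)
X -> hit
H -> fault, evict Z, frames (W X H)
X -> hit
H -> hit
X -> hit
Page faults: 5.

5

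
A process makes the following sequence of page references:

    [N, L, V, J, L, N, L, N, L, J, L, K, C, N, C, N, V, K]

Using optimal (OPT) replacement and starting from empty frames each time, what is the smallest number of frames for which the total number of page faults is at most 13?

f=1: 18 faults
f=2: 11 faults
f=3: 7 faults
f=4: 6 faults
f=5: 6 faults
f=6: 6 faults
Smallest f with faults ≤ 13 is 2.

2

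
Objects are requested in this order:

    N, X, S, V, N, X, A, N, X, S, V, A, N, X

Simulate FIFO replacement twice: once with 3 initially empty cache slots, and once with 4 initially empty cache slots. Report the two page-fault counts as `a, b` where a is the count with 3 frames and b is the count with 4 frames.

3 frames: F F F F F F F . . F F . F F → 11 faults.
4 frames: F F F F . . F F F F F F F F → 12 faults.
12 > 11: adding a frame increased faults — Belady's anomaly.

11, 12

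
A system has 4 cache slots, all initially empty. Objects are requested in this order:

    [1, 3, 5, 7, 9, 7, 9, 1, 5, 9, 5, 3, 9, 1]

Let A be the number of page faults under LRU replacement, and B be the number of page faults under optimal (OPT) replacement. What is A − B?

1

Under LRU: F F F F F . . F . . . F . . → 7 faults.
Under OPT: F F F F F . . . . . . F . . → 6 faults.
A − B = 7 − 6 = 1.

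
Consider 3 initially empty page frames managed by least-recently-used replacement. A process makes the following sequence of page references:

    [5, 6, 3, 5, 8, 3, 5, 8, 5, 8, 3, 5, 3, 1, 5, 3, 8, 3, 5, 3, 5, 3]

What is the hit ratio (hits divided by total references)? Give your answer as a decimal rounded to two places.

5 -> miss, frames [5]
6 -> miss, frames [5, 6]
3 -> miss, frames [5, 6, 3]
5 -> hit
8 -> miss, evict 6, frames [3, 5, 8]
3 -> hit
5 -> hit
8 -> hit
5 -> hit
8 -> hit
3 -> hit
5 -> hit
3 -> hit
1 -> miss, evict 8, frames [5, 3, 1]
5 -> hit
3 -> hit
8 -> miss, evict 1, frames [5, 3, 8]
3 -> hit
5 -> hit
3 -> hit
5 -> hit
3 -> hit
Hits: 16 of 22 references → 16/22 = 0.7273.

0.73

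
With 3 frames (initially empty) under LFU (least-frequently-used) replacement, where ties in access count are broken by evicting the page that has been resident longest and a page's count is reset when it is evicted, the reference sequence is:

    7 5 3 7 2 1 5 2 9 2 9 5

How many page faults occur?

9

7 → fault, frames {7}
5 → fault, frames {7,5}
3 → fault, frames {7,5,3}
7 → hit
2 → fault, evict 5, frames {7,3,2}
1 → fault, evict 3, frames {7,2,1}
5 → fault, evict 2, frames {7,1,5}
2 → fault, evict 1, frames {7,5,2}
9 → fault, evict 5, frames {7,2,9}
2 → hit
9 → hit
5 → fault, evict 7, frames {2,9,5}
Page faults: 9.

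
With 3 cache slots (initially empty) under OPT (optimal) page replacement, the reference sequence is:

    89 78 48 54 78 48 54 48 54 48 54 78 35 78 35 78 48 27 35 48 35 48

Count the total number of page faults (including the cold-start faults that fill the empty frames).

6

89 → miss, frames {89}
78 → miss, frames {89,78}
48 → miss, frames {89,78,48}
54 → miss, evict 89, frames {78,48,54}
78 → hit
48 → hit
54 → hit
48 → hit
54 → hit
48 → hit
54 → hit
78 → hit
35 → miss, evict 54, frames {78,48,35}
78 → hit
35 → hit
78 → hit
48 → hit
27 → miss, evict 78, frames {48,35,27}
35 → hit
48 → hit
35 → hit
48 → hit
Page faults: 6.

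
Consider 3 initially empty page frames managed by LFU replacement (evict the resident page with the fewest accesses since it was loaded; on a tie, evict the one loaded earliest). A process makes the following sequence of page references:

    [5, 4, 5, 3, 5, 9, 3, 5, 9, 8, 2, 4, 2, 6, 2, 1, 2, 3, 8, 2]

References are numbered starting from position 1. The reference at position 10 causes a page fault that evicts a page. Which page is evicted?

3

pos 1: 5 → fault, frames {5}
pos 2: 4 → fault, frames {5,4}
pos 3: 5 → hit
pos 4: 3 → fault, frames {5,4,3}
pos 5: 5 → hit
pos 6: 9 → fault, evict 4, frames {5,3,9}
pos 7: 3 → hit
pos 8: 5 → hit
pos 9: 9 → hit
pos 10: 8 → fault, evict 3, frames {5,9,8}
At position 10, page 3 is evicted.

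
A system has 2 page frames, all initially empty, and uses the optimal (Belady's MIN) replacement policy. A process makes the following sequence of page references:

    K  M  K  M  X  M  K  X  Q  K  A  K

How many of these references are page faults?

K: fault, frames (K)
M: fault, frames (K M)
K: hit
M: hit
X: fault, evict K, frames (M X)
M: hit
K: fault, evict M, frames (X K)
X: hit
Q: fault, evict X, frames (K Q)
K: hit
A: fault, evict Q, frames (K A)
K: hit
Page faults: 6.

6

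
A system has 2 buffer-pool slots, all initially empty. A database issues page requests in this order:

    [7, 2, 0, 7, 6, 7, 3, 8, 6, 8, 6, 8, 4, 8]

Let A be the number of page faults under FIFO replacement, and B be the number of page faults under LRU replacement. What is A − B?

Under FIFO: F F F F F . F F F . . . F F → 10 faults.
Under LRU: F F F F F . F F F . . . F . → 9 faults.
A − B = 10 − 9 = 1.

1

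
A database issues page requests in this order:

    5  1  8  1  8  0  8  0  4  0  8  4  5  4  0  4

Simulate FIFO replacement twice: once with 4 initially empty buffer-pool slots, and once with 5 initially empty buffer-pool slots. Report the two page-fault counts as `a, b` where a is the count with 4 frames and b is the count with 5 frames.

4 frames: F F F . . F . . F . . . F . . . → 6 faults.
5 frames: F F F . . F . . F . . . . . . . → 5 faults.
5 < 6: adding a frame reduced faults, as is typical.

6, 5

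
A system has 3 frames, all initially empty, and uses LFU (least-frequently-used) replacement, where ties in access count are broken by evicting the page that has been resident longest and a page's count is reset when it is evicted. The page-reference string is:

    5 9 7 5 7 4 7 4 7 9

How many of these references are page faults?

5 → miss, frames (5)
9 → miss, frames (5 9)
7 → miss, frames (5 9 7)
5 → hit
7 → hit
4 → miss, evict 9, frames (5 7 4)
7 → hit
4 → hit
7 → hit
9 → miss, evict 5, frames (7 4 9)
Page faults: 5.

5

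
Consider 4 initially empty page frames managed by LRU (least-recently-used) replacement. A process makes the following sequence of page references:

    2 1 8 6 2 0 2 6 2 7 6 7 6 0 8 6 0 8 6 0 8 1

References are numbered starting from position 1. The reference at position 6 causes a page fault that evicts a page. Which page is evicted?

pos 1: 2 -> miss, frames {2}
pos 2: 1 -> miss, frames {2,1}
pos 3: 8 -> miss, frames {2,1,8}
pos 4: 6 -> miss, frames {2,1,8,6}
pos 5: 2 -> hit
pos 6: 0 -> miss, evict 1, frames {8,6,2,0}
At position 6, page 1 is evicted.

1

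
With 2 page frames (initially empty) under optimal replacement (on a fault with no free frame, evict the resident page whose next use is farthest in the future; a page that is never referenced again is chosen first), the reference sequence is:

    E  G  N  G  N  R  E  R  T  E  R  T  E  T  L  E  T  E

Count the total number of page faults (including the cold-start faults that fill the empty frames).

10

E: miss, frames [E]
G: miss, frames [E, G]
N: miss, evict E, frames [G, N]
G: hit
N: hit
R: miss, evict N, frames [G, R]
E: miss, evict G, frames [R, E]
R: hit
T: miss, evict R, frames [E, T]
E: hit
R: miss, evict E, frames [T, R]
T: hit
E: miss, evict R, frames [T, E]
T: hit
L: miss, evict T, frames [E, L]
E: hit
T: miss, evict L, frames [E, T]
E: hit
Page faults: 10.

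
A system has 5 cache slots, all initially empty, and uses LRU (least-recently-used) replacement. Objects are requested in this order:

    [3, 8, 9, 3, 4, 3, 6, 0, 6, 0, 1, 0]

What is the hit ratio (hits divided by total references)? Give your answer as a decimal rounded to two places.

3: miss, frames {3}
8: miss, frames {3,8}
9: miss, frames {3,8,9}
3: hit
4: miss, frames {8,9,3,4}
3: hit
6: miss, frames {8,9,4,3,6}
0: miss, evict 8, frames {9,4,3,6,0}
6: hit
0: hit
1: miss, evict 9, frames {4,3,6,0,1}
0: hit
Hits: 5 of 12 references → 5/12 = 0.4167.

0.42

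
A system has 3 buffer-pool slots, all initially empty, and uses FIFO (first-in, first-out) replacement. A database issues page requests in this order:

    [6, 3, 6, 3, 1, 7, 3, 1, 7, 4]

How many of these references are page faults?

6 → fault, frames [6]
3 → fault, frames [6, 3]
6 → hit
3 → hit
1 → fault, frames [6, 3, 1]
7 → fault, evict 6, frames [3, 1, 7]
3 → hit
1 → hit
7 → hit
4 → fault, evict 3, frames [1, 7, 4]
Page faults: 5.

5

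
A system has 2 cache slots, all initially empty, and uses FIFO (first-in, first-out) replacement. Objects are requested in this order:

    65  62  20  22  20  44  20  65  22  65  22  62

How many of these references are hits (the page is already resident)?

3

65: fault, frames [65]
62: fault, frames [65, 62]
20: fault, evict 65, frames [62, 20]
22: fault, evict 62, frames [20, 22]
20: hit
44: fault, evict 20, frames [22, 44]
20: fault, evict 22, frames [44, 20]
65: fault, evict 44, frames [20, 65]
22: fault, evict 20, frames [65, 22]
65: hit
22: hit
62: fault, evict 65, frames [22, 62]
Hits: 3.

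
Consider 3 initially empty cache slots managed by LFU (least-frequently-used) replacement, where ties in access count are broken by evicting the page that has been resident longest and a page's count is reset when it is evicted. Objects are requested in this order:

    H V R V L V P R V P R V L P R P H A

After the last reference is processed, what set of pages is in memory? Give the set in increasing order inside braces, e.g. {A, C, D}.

{A, R, V}

H → miss, frames (H)
V → miss, frames (H V)
R → miss, frames (H V R)
V → hit
L → miss, evict H, frames (V R L)
V → hit
P → miss, evict R, frames (V L P)
R → miss, evict L, frames (V P R)
V → hit
P → hit
R → hit
V → hit
L → miss, evict P, frames (V R L)
P → miss, evict L, frames (V R P)
R → hit
P → hit
H → miss, evict P, frames (V R H)
A → miss, evict H, frames (V R A)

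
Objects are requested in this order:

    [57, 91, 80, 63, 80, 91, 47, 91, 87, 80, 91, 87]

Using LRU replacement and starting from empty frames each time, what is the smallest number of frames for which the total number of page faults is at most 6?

4

f=1: 12 faults
f=2: 10 faults
f=3: 7 faults
f=4: 6 faults
f=5: 6 faults
f=6: 6 faults
Smallest f with faults ≤ 6 is 4.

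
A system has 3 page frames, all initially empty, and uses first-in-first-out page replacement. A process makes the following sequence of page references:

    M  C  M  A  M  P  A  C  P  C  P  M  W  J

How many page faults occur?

7

M → fault, frames {M}
C → fault, frames {M,C}
M → hit
A → fault, frames {M,C,A}
M → hit
P → fault, evict M, frames {C,A,P}
A → hit
C → hit
P → hit
C → hit
P → hit
M → fault, evict C, frames {A,P,M}
W → fault, evict A, frames {P,M,W}
J → fault, evict P, frames {M,W,J}
Page faults: 7.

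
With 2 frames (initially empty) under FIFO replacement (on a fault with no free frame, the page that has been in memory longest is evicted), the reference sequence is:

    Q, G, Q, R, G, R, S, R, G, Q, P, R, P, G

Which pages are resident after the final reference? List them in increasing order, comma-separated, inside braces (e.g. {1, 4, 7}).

Q -> miss, frames (Q)
G -> miss, frames (Q G)
Q -> hit
R -> miss, evict Q, frames (G R)
G -> hit
R -> hit
S -> miss, evict G, frames (R S)
R -> hit
G -> miss, evict R, frames (S G)
Q -> miss, evict S, frames (G Q)
P -> miss, evict G, frames (Q P)
R -> miss, evict Q, frames (P R)
P -> hit
G -> miss, evict P, frames (R G)

{G, R}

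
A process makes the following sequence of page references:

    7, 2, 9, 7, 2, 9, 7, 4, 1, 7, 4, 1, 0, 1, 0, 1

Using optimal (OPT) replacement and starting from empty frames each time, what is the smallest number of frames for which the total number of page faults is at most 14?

2

f=1: 16 faults
f=2: 9 faults
f=3: 6 faults
f=4: 6 faults
f=5: 6 faults
f=6: 6 faults
Smallest f with faults ≤ 14 is 2.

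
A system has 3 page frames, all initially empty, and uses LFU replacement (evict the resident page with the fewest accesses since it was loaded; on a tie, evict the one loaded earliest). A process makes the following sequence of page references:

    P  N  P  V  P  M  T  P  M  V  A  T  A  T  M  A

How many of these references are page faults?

11

P → miss, frames [P]
N → miss, frames [P, N]
P → hit
V → miss, frames [P, N, V]
P → hit
M → miss, evict N, frames [P, V, M]
T → miss, evict V, frames [P, M, T]
P → hit
M → hit
V → miss, evict T, frames [P, M, V]
A → miss, evict V, frames [P, M, A]
T → miss, evict A, frames [P, M, T]
A → miss, evict T, frames [P, M, A]
T → miss, evict A, frames [P, M, T]
M → hit
A → miss, evict T, frames [P, M, A]
Page faults: 11.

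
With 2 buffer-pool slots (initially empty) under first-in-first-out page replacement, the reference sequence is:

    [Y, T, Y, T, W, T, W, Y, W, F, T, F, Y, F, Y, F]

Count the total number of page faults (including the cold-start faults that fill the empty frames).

Y → miss, frames [Y]
T → miss, frames [Y, T]
Y → hit
T → hit
W → miss, evict Y, frames [T, W]
T → hit
W → hit
Y → miss, evict T, frames [W, Y]
W → hit
F → miss, evict W, frames [Y, F]
T → miss, evict Y, frames [F, T]
F → hit
Y → miss, evict F, frames [T, Y]
F → miss, evict T, frames [Y, F]
Y → hit
F → hit
Page faults: 8.

8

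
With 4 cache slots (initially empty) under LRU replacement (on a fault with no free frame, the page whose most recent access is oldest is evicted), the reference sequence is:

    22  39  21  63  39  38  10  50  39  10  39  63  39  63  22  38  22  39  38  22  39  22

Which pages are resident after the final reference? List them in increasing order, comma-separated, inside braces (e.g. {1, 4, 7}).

{22, 38, 39, 63}

22: miss, frames (22)
39: miss, frames (22 39)
21: miss, frames (22 39 21)
63: miss, frames (22 39 21 63)
39: hit
38: miss, evict 22, frames (21 63 39 38)
10: miss, evict 21, frames (63 39 38 10)
50: miss, evict 63, frames (39 38 10 50)
39: hit
10: hit
39: hit
63: miss, evict 38, frames (50 10 39 63)
39: hit
63: hit
22: miss, evict 50, frames (10 39 63 22)
38: miss, evict 10, frames (39 63 22 38)
22: hit
39: hit
38: hit
22: hit
39: hit
22: hit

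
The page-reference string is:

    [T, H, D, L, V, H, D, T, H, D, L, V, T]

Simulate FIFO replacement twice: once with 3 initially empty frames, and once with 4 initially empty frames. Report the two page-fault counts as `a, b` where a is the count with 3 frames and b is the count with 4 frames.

10, 11

3 frames: F F F F F F F F . . F F . → 10 faults.
4 frames: F F F F F . . F F F F F F → 11 faults.
11 > 10: adding a frame increased faults — Belady's anomaly.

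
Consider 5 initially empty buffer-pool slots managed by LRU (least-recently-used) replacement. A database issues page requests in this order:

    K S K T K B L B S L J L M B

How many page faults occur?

K → miss, frames (K)
S → miss, frames (K S)
K → hit
T → miss, frames (S K T)
K → hit
B → miss, frames (S T K B)
L → miss, frames (S T K B L)
B → hit
S → hit
L → hit
J → miss, evict T, frames (K B S L J)
L → hit
M → miss, evict K, frames (B S J L M)
B → hit
Page faults: 7.

7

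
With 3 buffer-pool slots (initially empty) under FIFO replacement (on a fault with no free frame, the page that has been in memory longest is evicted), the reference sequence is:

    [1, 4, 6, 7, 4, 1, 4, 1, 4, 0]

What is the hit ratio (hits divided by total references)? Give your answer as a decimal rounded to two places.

1 → miss, frames {1}
4 → miss, frames {1,4}
6 → miss, frames {1,4,6}
7 → miss, evict 1, frames {4,6,7}
4 → hit
1 → miss, evict 4, frames {6,7,1}
4 → miss, evict 6, frames {7,1,4}
1 → hit
4 → hit
0 → miss, evict 7, frames {1,4,0}
Hits: 3 of 10 references → 3/10 = 0.3000.

0.30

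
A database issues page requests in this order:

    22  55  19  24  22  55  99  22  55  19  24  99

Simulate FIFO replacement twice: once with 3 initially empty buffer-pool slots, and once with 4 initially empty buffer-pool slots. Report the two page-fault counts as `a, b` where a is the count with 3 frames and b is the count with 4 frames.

9, 10

3 frames: F F F F F F F . . F F . → 9 faults.
4 frames: F F F F . . F F F F F F → 10 faults.
10 > 9: adding a frame increased faults — Belady's anomaly.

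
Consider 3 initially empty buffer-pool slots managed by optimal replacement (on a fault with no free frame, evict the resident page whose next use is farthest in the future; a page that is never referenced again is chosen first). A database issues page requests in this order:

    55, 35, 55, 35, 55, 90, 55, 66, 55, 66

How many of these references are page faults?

4

55: miss, frames (55)
35: miss, frames (55 35)
55: hit
35: hit
55: hit
90: miss, frames (55 35 90)
55: hit
66: miss, evict 90, frames (55 35 66)
55: hit
66: hit
Page faults: 4.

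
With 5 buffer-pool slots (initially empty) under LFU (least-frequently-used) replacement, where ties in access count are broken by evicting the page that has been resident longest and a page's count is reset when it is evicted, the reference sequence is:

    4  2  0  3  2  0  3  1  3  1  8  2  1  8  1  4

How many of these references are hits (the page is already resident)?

4 → fault, frames [4]
2 → fault, frames [4, 2]
0 → fault, frames [4, 2, 0]
3 → fault, frames [4, 2, 0, 3]
2 → hit
0 → hit
3 → hit
1 → fault, frames [4, 2, 0, 3, 1]
3 → hit
1 → hit
8 → fault, evict 4, frames [2, 0, 3, 1, 8]
2 → hit
1 → hit
8 → hit
1 → hit
4 → fault, evict 0, frames [2, 3, 1, 8, 4]
Hits: 9.

9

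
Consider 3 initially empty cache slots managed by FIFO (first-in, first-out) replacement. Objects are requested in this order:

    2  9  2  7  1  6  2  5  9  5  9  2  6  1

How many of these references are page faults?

2 → fault, frames (2)
9 → fault, frames (2 9)
2 → hit
7 → fault, frames (2 9 7)
1 → fault, evict 2, frames (9 7 1)
6 → fault, evict 9, frames (7 1 6)
2 → fault, evict 7, frames (1 6 2)
5 → fault, evict 1, frames (6 2 5)
9 → fault, evict 6, frames (2 5 9)
5 → hit
9 → hit
2 → hit
6 → fault, evict 2, frames (5 9 6)
1 → fault, evict 5, frames (9 6 1)
Page faults: 10.

10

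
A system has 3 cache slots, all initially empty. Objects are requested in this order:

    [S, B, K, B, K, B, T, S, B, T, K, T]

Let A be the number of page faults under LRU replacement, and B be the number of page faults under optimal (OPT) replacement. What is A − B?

1

Under LRU: F F F . . . F F . . F . → 6 faults.
Under OPT: F F F . . . F . . . F . → 5 faults.
A − B = 6 − 5 = 1.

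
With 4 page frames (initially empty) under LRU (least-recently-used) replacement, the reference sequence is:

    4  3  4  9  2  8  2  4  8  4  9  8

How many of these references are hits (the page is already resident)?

4 → fault, frames {4}
3 → fault, frames {4,3}
4 → hit
9 → fault, frames {3,4,9}
2 → fault, frames {3,4,9,2}
8 → fault, evict 3, frames {4,9,2,8}
2 → hit
4 → hit
8 → hit
4 → hit
9 → hit
8 → hit
Hits: 7.

7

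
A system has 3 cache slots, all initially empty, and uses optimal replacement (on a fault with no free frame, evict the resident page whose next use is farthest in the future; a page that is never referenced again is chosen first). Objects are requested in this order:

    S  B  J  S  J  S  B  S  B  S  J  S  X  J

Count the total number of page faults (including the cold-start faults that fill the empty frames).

S → fault, frames [S]
B → fault, frames [S, B]
J → fault, frames [S, B, J]
S → hit
J → hit
S → hit
B → hit
S → hit
B → hit
S → hit
J → hit
S → hit
X → fault, evict B, frames [S, J, X]
J → hit
Page faults: 4.

4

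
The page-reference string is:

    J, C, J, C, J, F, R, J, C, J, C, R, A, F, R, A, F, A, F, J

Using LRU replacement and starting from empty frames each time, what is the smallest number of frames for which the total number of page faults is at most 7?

f=1: 20 faults
f=2: 13 faults
f=3: 8 faults
f=4: 7 faults
f=5: 5 faults
Smallest f with faults ≤ 7 is 4.

4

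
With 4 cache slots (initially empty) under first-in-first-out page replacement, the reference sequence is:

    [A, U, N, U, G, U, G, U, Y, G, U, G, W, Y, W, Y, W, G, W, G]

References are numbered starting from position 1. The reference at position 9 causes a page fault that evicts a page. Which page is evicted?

pos 1: A: miss, frames {A}
pos 2: U: miss, frames {A,U}
pos 3: N: miss, frames {A,U,N}
pos 4: U: hit
pos 5: G: miss, frames {A,U,N,G}
pos 6: U: hit
pos 7: G: hit
pos 8: U: hit
pos 9: Y: miss, evict A, frames {U,N,G,Y}
At position 9, page A is evicted.

A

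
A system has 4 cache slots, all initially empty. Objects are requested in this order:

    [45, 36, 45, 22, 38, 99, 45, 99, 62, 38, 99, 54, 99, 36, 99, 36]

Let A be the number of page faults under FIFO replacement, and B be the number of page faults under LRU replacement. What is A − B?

Under FIFO: F F . F F F F . F . . F . F F . → 10 faults.
Under LRU: F F . F F F . . F . . F . F . . → 8 faults.
A − B = 10 − 8 = 2.

2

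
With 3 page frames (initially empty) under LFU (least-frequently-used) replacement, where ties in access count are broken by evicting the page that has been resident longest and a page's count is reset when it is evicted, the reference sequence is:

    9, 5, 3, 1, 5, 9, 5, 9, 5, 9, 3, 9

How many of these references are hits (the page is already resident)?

9 → miss, frames [9]
5 → miss, frames [9, 5]
3 → miss, frames [9, 5, 3]
1 → miss, evict 9, frames [5, 3, 1]
5 → hit
9 → miss, evict 3, frames [5, 1, 9]
5 → hit
9 → hit
5 → hit
9 → hit
3 → miss, evict 1, frames [5, 9, 3]
9 → hit
Hits: 6.

6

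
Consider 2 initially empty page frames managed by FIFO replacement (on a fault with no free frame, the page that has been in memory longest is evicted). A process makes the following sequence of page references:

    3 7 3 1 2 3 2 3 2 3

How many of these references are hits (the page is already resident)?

5

3 → miss, frames [3]
7 → miss, frames [3, 7]
3 → hit
1 → miss, evict 3, frames [7, 1]
2 → miss, evict 7, frames [1, 2]
3 → miss, evict 1, frames [2, 3]
2 → hit
3 → hit
2 → hit
3 → hit
Hits: 5.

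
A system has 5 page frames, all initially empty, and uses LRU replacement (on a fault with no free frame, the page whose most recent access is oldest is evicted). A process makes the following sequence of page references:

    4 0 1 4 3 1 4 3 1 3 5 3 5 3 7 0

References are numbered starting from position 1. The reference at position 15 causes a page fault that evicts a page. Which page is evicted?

0

pos 1: 4 → miss, frames (4)
pos 2: 0 → miss, frames (4 0)
pos 3: 1 → miss, frames (4 0 1)
pos 4: 4 → hit
pos 5: 3 → miss, frames (0 1 4 3)
pos 6: 1 → hit
pos 7: 4 → hit
pos 8: 3 → hit
pos 9: 1 → hit
pos 10: 3 → hit
pos 11: 5 → miss, frames (0 4 1 3 5)
pos 12: 3 → hit
pos 13: 5 → hit
pos 14: 3 → hit
pos 15: 7 → miss, evict 0, frames (4 1 5 3 7)
At position 15, page 0 is evicted.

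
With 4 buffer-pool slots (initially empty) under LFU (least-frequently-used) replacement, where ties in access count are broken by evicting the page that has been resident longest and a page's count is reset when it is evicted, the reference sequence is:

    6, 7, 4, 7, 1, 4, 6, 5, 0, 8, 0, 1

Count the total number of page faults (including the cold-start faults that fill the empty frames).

6: fault, frames [6]
7: fault, frames [6, 7]
4: fault, frames [6, 7, 4]
7: hit
1: fault, frames [6, 7, 4, 1]
4: hit
6: hit
5: fault, evict 1, frames [6, 7, 4, 5]
0: fault, evict 5, frames [6, 7, 4, 0]
8: fault, evict 0, frames [6, 7, 4, 8]
0: fault, evict 8, frames [6, 7, 4, 0]
1: fault, evict 0, frames [6, 7, 4, 1]
Page faults: 9.

9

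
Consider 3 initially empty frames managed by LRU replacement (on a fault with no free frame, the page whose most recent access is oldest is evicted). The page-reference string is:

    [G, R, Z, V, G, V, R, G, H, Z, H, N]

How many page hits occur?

G → miss, frames [G]
R → miss, frames [G, R]
Z → miss, frames [G, R, Z]
V → miss, evict G, frames [R, Z, V]
G → miss, evict R, frames [Z, V, G]
V → hit
R → miss, evict Z, frames [G, V, R]
G → hit
H → miss, evict V, frames [R, G, H]
Z → miss, evict R, frames [G, H, Z]
H → hit
N → miss, evict G, frames [Z, H, N]
Hits: 3.

3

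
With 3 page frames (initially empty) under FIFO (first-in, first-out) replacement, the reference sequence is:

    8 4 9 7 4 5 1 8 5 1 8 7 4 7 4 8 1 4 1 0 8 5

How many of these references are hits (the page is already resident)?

8 -> miss, frames [8]
4 -> miss, frames [8, 4]
9 -> miss, frames [8, 4, 9]
7 -> miss, evict 8, frames [4, 9, 7]
4 -> hit
5 -> miss, evict 4, frames [9, 7, 5]
1 -> miss, evict 9, frames [7, 5, 1]
8 -> miss, evict 7, frames [5, 1, 8]
5 -> hit
1 -> hit
8 -> hit
7 -> miss, evict 5, frames [1, 8, 7]
4 -> miss, evict 1, frames [8, 7, 4]
7 -> hit
4 -> hit
8 -> hit
1 -> miss, evict 8, frames [7, 4, 1]
4 -> hit
1 -> hit
0 -> miss, evict 7, frames [4, 1, 0]
8 -> miss, evict 4, frames [1, 0, 8]
5 -> miss, evict 1, frames [0, 8, 5]
Hits: 9.

9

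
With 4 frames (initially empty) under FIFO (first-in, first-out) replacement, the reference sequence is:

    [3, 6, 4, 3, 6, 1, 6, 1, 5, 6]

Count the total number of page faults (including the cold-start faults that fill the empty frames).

5

3 -> miss, frames [3]
6 -> miss, frames [3, 6]
4 -> miss, frames [3, 6, 4]
3 -> hit
6 -> hit
1 -> miss, frames [3, 6, 4, 1]
6 -> hit
1 -> hit
5 -> miss, evict 3, frames [6, 4, 1, 5]
6 -> hit
Page faults: 5.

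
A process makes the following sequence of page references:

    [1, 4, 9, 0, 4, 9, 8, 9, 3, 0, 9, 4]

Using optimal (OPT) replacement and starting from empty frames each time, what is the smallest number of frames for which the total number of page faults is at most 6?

f=1: 12 faults
f=2: 9 faults
f=3: 7 faults
f=4: 6 faults
f=5: 6 faults
f=6: 6 faults
Smallest f with faults ≤ 6 is 4.

4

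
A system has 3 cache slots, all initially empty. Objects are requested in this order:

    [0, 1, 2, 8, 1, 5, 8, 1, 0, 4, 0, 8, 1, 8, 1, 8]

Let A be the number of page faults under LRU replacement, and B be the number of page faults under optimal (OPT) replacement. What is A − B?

1

Under LRU: F F F F . F . . F F . F F . . . → 9 faults.
Under OPT: F F F F . F . . F F . . F . . . → 8 faults.
A − B = 9 − 8 = 1.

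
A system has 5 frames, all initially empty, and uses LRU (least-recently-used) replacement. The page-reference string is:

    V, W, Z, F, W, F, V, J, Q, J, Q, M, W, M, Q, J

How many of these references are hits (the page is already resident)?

8

V: miss, frames (V)
W: miss, frames (V W)
Z: miss, frames (V W Z)
F: miss, frames (V W Z F)
W: hit
F: hit
V: hit
J: miss, frames (Z W F V J)
Q: miss, evict Z, frames (W F V J Q)
J: hit
Q: hit
M: miss, evict W, frames (F V J Q M)
W: miss, evict F, frames (V J Q M W)
M: hit
Q: hit
J: hit
Hits: 8.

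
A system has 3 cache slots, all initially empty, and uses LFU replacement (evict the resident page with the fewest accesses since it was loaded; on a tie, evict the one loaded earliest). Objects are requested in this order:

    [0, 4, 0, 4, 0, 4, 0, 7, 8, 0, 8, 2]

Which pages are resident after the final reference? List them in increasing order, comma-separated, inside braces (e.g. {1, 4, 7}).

{0, 2, 4}

0 -> fault, frames [0]
4 -> fault, frames [0, 4]
0 -> hit
4 -> hit
0 -> hit
4 -> hit
0 -> hit
7 -> fault, frames [0, 4, 7]
8 -> fault, evict 7, frames [0, 4, 8]
0 -> hit
8 -> hit
2 -> fault, evict 8, frames [0, 4, 2]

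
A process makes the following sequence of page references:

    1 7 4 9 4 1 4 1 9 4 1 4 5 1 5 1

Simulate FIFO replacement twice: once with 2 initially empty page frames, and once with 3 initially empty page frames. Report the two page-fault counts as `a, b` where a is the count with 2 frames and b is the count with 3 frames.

11, 6

2 frames: F F F F . F F . F . F F F F . . → 11 faults.
3 frames: F F F F . F . . . . . . F . . . → 6 faults.
6 < 11: adding a frame reduced faults, as is typical.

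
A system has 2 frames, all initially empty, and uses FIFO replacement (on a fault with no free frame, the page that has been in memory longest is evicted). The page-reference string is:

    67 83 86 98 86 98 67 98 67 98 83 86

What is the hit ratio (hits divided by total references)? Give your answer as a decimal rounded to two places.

67 → miss, frames [67]
83 → miss, frames [67, 83]
86 → miss, evict 67, frames [83, 86]
98 → miss, evict 83, frames [86, 98]
86 → hit
98 → hit
67 → miss, evict 86, frames [98, 67]
98 → hit
67 → hit
98 → hit
83 → miss, evict 98, frames [67, 83]
86 → miss, evict 67, frames [83, 86]
Hits: 5 of 12 references → 5/12 = 0.4167.

0.42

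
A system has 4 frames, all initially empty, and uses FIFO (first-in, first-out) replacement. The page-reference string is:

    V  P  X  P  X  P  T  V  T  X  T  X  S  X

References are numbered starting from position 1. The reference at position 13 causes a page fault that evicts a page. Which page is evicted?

V

pos 1: V → fault, frames (V)
pos 2: P → fault, frames (V P)
pos 3: X → fault, frames (V P X)
pos 4: P → hit
pos 5: X → hit
pos 6: P → hit
pos 7: T → fault, frames (V P X T)
pos 8: V → hit
pos 9: T → hit
pos 10: X → hit
pos 11: T → hit
pos 12: X → hit
pos 13: S → fault, evict V, frames (P X T S)
At position 13, page V is evicted.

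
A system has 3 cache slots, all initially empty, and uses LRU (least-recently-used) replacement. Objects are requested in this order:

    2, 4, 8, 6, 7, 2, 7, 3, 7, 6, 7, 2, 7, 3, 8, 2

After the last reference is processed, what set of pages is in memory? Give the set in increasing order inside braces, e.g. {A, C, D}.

{2, 3, 8}

2: miss, frames (2)
4: miss, frames (2 4)
8: miss, frames (2 4 8)
6: miss, evict 2, frames (4 8 6)
7: miss, evict 4, frames (8 6 7)
2: miss, evict 8, frames (6 7 2)
7: hit
3: miss, evict 6, frames (2 7 3)
7: hit
6: miss, evict 2, frames (3 7 6)
7: hit
2: miss, evict 3, frames (6 7 2)
7: hit
3: miss, evict 6, frames (2 7 3)
8: miss, evict 2, frames (7 3 8)
2: miss, evict 7, frames (3 8 2)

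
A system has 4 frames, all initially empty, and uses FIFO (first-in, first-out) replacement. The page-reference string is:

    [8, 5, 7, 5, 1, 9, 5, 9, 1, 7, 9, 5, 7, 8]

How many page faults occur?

8 → fault, frames {8}
5 → fault, frames {8,5}
7 → fault, frames {8,5,7}
5 → hit
1 → fault, frames {8,5,7,1}
9 → fault, evict 8, frames {5,7,1,9}
5 → hit
9 → hit
1 → hit
7 → hit
9 → hit
5 → hit
7 → hit
8 → fault, evict 5, frames {7,1,9,8}
Page faults: 6.

6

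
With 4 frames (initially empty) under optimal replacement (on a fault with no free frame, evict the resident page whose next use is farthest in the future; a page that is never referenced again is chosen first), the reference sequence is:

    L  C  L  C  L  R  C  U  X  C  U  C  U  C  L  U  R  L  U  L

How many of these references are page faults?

L: fault, frames (L)
C: fault, frames (L C)
L: hit
C: hit
L: hit
R: fault, frames (L C R)
C: hit
U: fault, frames (L C R U)
X: fault, evict R, frames (L C U X)
C: hit
U: hit
C: hit
U: hit
C: hit
L: hit
U: hit
R: fault, evict X, frames (L C U R)
L: hit
U: hit
L: hit
Page faults: 6.

6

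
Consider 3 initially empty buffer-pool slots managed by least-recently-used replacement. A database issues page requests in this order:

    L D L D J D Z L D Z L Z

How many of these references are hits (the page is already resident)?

7

L → miss, frames {L}
D → miss, frames {L,D}
L → hit
D → hit
J → miss, frames {L,D,J}
D → hit
Z → miss, evict L, frames {J,D,Z}
L → miss, evict J, frames {D,Z,L}
D → hit
Z → hit
L → hit
Z → hit
Hits: 7.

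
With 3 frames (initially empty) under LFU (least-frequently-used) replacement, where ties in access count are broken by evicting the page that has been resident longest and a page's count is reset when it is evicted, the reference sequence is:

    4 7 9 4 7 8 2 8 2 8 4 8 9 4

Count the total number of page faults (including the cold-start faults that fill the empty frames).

9

4 → miss, frames (4)
7 → miss, frames (4 7)
9 → miss, frames (4 7 9)
4 → hit
7 → hit
8 → miss, evict 9, frames (4 7 8)
2 → miss, evict 8, frames (4 7 2)
8 → miss, evict 2, frames (4 7 8)
2 → miss, evict 8, frames (4 7 2)
8 → miss, evict 2, frames (4 7 8)
4 → hit
8 → hit
9 → miss, evict 7, frames (4 8 9)
4 → hit
Page faults: 9.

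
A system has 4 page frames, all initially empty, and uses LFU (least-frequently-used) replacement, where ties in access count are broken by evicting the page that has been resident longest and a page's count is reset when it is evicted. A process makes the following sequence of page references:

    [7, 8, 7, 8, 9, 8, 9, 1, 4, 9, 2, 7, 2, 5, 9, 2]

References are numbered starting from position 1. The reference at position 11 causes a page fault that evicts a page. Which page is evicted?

4

pos 1: 7 -> miss, frames {7}
pos 2: 8 -> miss, frames {7,8}
pos 3: 7 -> hit
pos 4: 8 -> hit
pos 5: 9 -> miss, frames {7,8,9}
pos 6: 8 -> hit
pos 7: 9 -> hit
pos 8: 1 -> miss, frames {7,8,9,1}
pos 9: 4 -> miss, evict 1, frames {7,8,9,4}
pos 10: 9 -> hit
pos 11: 2 -> miss, evict 4, frames {7,8,9,2}
At position 11, page 4 is evicted.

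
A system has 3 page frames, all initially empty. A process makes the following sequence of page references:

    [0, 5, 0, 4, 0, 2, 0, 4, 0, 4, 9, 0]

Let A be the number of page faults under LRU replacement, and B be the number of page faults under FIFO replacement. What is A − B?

Under LRU: F F . F . F . . . . F . → 5 faults.
Under FIFO: F F . F . F F . . . F . → 6 faults.
A − B = 5 − 6 = -1.

-1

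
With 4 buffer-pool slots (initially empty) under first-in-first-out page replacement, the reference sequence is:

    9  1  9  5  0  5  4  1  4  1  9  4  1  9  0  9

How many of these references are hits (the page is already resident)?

9

9 → miss, frames {9}
1 → miss, frames {9,1}
9 → hit
5 → miss, frames {9,1,5}
0 → miss, frames {9,1,5,0}
5 → hit
4 → miss, evict 9, frames {1,5,0,4}
1 → hit
4 → hit
1 → hit
9 → miss, evict 1, frames {5,0,4,9}
4 → hit
1 → miss, evict 5, frames {0,4,9,1}
9 → hit
0 → hit
9 → hit
Hits: 9.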